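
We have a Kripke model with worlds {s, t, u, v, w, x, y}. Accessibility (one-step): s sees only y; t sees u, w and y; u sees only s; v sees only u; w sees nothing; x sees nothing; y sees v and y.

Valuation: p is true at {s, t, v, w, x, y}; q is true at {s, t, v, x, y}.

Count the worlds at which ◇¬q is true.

2

s: successors {y}; ¬q there: y:F. ✗
t: successors {u, w, y}; ¬q there: u:T, w:T, y:F. ✓
u: successors {s}; ¬q there: s:F. ✗
v: successors {u}; ¬q there: u:T. ✓
w: no successors, so ◇¬q fails. ✗
x: no successors, so ◇¬q fails. ✗
y: successors {v, y}; ¬q there: v:F, y:F. ✗
Satisfying worlds: {t, v}.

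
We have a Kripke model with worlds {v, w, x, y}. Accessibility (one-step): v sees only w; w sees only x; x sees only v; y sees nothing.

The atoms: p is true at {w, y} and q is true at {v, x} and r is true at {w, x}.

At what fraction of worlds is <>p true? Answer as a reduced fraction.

v: successors {w}; p there: w:T. ✓
w: successors {x}; p there: x:F. ✗
x: successors {v}; p there: v:F. ✗
y: no successors, so <>p fails. ✗
That's 1 of 4 worlds, so 1/4.

1/4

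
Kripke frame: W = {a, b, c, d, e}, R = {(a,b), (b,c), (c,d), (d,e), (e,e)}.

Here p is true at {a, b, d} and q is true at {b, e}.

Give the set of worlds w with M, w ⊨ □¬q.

{b, c}

a: successors {b}; ¬q there: b:F. ✗
b: successors {c}; ¬q there: c:T. ✓
c: successors {d}; ¬q there: d:T. ✓
d: successors {e}; ¬q there: e:F. ✗
e: successors {e}; ¬q there: e:F. ✗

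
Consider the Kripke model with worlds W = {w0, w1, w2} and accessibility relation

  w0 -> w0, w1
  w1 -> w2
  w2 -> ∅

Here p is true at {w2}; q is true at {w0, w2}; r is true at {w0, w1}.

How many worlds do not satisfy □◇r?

2

w0: successors {w0, w1}; ◇r there: w0:T, w1:F. ✗
w1: successors {w2}; ◇r there: w2:F. ✗
w2: no successors, so □◇r holds vacuously. ✓
Satisfying worlds: {w2}.
So □◇r fails at the other 2 worlds.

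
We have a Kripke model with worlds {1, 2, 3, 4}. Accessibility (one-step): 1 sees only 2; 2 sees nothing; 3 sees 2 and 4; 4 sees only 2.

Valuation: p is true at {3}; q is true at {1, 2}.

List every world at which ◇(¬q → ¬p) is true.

{1, 3, 4}

1: successors {2}; ¬q → ¬p there: 2:T. ✓
2: no successors, so ◇(¬q → ¬p) fails. ✗
3: successors {2, 4}; ¬q → ¬p there: 2:T, 4:T. ✓
4: successors {2}; ¬q → ¬p there: 2:T. ✓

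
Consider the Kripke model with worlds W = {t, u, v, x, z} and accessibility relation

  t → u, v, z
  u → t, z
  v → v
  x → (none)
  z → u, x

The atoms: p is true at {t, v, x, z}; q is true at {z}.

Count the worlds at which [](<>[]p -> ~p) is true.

t: successors {u, v, z}; <>[]p -> ~p there: u:T, v:F, z:F. ✗
u: successors {t, z}; <>[]p -> ~p there: t:F, z:F. ✗
v: successors {v}; <>[]p -> ~p there: v:F. ✗
x: no successors, so [](<>[]p -> ~p) holds vacuously. ✓
z: successors {u, x}; <>[]p -> ~p there: u:T, x:T. ✓
Satisfying worlds: {x, z}.

2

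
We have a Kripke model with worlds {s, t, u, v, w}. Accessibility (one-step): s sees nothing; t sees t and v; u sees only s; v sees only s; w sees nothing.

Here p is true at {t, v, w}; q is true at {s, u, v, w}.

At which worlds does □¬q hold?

{s, w}

s: no successors, so □¬q holds vacuously. ✓
t: successors {t, v}; ¬q there: t:T, v:F. ✗
u: successors {s}; ¬q there: s:F. ✗
v: successors {s}; ¬q there: s:F. ✗
w: no successors, so □¬q holds vacuously. ✓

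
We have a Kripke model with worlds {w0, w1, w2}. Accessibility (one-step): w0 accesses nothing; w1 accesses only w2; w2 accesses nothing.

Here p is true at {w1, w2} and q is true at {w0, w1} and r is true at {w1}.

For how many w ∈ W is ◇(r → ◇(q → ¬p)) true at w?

w0: no successors, so ◇(r → ◇(q → ¬p)) fails. ✗
w1: successors {w2}; r → ◇(q → ¬p) there: w2:T. ✓
w2: no successors, so ◇(r → ◇(q → ¬p)) fails. ✗
Satisfying worlds: {w1}.

1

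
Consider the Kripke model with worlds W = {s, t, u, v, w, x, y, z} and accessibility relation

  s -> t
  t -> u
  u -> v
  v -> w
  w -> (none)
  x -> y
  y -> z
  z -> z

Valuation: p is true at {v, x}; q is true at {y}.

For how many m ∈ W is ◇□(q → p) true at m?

s: successors {t}; □(q → p) there: t:T. ✓
t: successors {u}; □(q → p) there: u:T. ✓
u: successors {v}; □(q → p) there: v:T. ✓
v: successors {w}; □(q → p) there: w:T. ✓
w: no successors, so ◇□(q → p) fails. ✗
x: successors {y}; □(q → p) there: y:T. ✓
y: successors {z}; □(q → p) there: z:T. ✓
z: successors {z}; □(q → p) there: z:T. ✓
Satisfying worlds: {s, t, u, v, x, y, z}.

7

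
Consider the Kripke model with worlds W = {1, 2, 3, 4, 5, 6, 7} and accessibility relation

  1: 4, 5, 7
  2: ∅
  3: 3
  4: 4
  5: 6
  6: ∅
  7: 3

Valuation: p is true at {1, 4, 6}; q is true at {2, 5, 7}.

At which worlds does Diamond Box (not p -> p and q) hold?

1: successors {4, 5, 7}; Box (not p -> p and q) there: 4:T, 5:T, 7:F. ✓
2: no successors, so Diamond Box (not p -> p and q) fails. ✗
3: successors {3}; Box (not p -> p and q) there: 3:F. ✗
4: successors {4}; Box (not p -> p and q) there: 4:T. ✓
5: successors {6}; Box (not p -> p and q) there: 6:T. ✓
6: no successors, so Diamond Box (not p -> p and q) fails. ✗
7: successors {3}; Box (not p -> p and q) there: 3:F. ✗

{1, 4, 5}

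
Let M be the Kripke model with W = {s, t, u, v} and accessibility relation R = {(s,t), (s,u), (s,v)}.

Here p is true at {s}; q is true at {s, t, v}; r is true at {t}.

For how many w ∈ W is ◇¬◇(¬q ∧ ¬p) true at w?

s: successors {t, u, v}; ¬◇(¬q ∧ ¬p) there: t:T, u:T, v:T. ✓
t: no successors, so ◇¬◇(¬q ∧ ¬p) fails. ✗
u: no successors, so ◇¬◇(¬q ∧ ¬p) fails. ✗
v: no successors, so ◇¬◇(¬q ∧ ¬p) fails. ✗
Satisfying worlds: {s}.

1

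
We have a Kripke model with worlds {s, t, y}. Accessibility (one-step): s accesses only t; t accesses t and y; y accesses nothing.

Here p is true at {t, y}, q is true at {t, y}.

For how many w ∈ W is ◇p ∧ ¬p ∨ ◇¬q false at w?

2

s: ◇p ∧ ¬p is T, ◇¬q is F. ✓
t: ◇p ∧ ¬p is F, ◇¬q is F. ✗
y: ◇p ∧ ¬p is F, ◇¬q is F. ✗
Satisfying worlds: {s}.
So ◇p ∧ ¬p ∨ ◇¬q fails at the other 2 worlds.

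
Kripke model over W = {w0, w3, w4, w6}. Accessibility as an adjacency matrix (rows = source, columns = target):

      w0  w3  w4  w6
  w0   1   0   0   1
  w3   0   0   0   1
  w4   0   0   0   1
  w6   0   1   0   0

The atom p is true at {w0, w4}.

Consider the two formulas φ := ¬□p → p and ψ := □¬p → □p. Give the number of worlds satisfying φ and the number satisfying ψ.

For ¬□p → p:
w0: ¬□p is T, p is T. ✓
w3: ¬□p is T, p is F. ✗
w4: ¬□p is T, p is T. ✓
w6: ¬□p is T, p is F. ✗
— 2 worlds.
For □¬p → □p:
w0: □¬p is F, □p is F. ✓
w3: □¬p is T, □p is F. ✗
w4: □¬p is T, □p is F. ✗
w6: □¬p is T, □p is F. ✗
— 1 world.

2 and 1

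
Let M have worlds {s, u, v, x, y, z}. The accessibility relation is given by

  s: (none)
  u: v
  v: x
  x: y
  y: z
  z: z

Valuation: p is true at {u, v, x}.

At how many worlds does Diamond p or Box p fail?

s: Diamond p is F, Box p is T. ✓
u: Diamond p is T, Box p is T. ✓
v: Diamond p is T, Box p is T. ✓
x: Diamond p is F, Box p is F. ✗
y: Diamond p is F, Box p is F. ✗
z: Diamond p is F, Box p is F. ✗
Satisfying worlds: {s, u, v}.
So Diamond p or Box p fails at the other 3 worlds.

3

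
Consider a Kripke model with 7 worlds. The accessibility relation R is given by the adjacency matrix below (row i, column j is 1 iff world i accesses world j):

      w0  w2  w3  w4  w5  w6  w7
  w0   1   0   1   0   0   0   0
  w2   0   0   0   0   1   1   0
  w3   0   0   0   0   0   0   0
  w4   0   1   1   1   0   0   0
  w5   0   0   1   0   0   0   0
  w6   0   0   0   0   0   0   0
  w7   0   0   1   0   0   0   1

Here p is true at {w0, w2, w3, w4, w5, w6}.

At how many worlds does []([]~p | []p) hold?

w0: successors {w0, w3}; []~p | []p there: w0:T, w3:T. ✓
w2: successors {w5, w6}; []~p | []p there: w5:T, w6:T. ✓
w3: no successors, so []([]~p | []p) holds vacuously. ✓
w4: successors {w2, w3, w4}; []~p | []p there: w2:T, w3:T, w4:T. ✓
w5: successors {w3}; []~p | []p there: w3:T. ✓
w6: no successors, so []([]~p | []p) holds vacuously. ✓
w7: successors {w3, w7}; []~p | []p there: w3:T, w7:F. ✗
Satisfying worlds: {w0, w2, w3, w4, w5, w6}.

6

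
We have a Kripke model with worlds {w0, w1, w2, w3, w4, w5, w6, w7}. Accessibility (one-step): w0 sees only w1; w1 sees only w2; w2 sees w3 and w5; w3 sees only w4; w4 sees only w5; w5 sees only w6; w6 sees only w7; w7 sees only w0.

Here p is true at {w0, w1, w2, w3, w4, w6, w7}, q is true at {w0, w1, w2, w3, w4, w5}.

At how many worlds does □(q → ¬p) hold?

3

w0: successors {w1}; q → ¬p there: w1:F. ✗
w1: successors {w2}; q → ¬p there: w2:F. ✗
w2: successors {w3, w5}; q → ¬p there: w3:F, w5:T. ✗
w3: successors {w4}; q → ¬p there: w4:F. ✗
w4: successors {w5}; q → ¬p there: w5:T. ✓
w5: successors {w6}; q → ¬p there: w6:T. ✓
w6: successors {w7}; q → ¬p there: w7:T. ✓
w7: successors {w0}; q → ¬p there: w0:F. ✗
Satisfying worlds: {w4, w5, w6}.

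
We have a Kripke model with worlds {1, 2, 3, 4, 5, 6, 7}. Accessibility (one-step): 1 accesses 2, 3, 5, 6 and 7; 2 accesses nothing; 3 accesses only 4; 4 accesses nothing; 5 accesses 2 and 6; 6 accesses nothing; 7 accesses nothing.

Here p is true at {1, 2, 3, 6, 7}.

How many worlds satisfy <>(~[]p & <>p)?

0

1: successors {2, 3, 5, 6, 7}; ~[]p & <>p there: 2:F, 3:F, 5:F, 6:F, 7:F. ✗
2: no successors, so <>(~[]p & <>p) fails. ✗
3: successors {4}; ~[]p & <>p there: 4:F. ✗
4: no successors, so <>(~[]p & <>p) fails. ✗
5: successors {2, 6}; ~[]p & <>p there: 2:F, 6:F. ✗
6: no successors, so <>(~[]p & <>p) fails. ✗
7: no successors, so <>(~[]p & <>p) fails. ✗
Satisfying worlds: ∅.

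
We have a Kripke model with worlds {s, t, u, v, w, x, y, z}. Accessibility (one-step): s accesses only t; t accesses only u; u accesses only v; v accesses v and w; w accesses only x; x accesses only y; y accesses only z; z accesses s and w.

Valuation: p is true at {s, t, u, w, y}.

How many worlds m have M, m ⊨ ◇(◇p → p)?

s: successors {t}; ◇p → p there: t:T. ✓
t: successors {u}; ◇p → p there: u:T. ✓
u: successors {v}; ◇p → p there: v:F. ✗
v: successors {v, w}; ◇p → p there: v:F, w:T. ✓
w: successors {x}; ◇p → p there: x:F. ✗
x: successors {y}; ◇p → p there: y:T. ✓
y: successors {z}; ◇p → p there: z:F. ✗
z: successors {s, w}; ◇p → p there: s:T, w:T. ✓
Satisfying worlds: {s, t, v, x, z}.

5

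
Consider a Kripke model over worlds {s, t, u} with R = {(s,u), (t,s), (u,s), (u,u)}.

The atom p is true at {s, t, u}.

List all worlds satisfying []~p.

∅

s: successors {u}; ~p there: u:F. ✗
t: successors {s}; ~p there: s:F. ✗
u: successors {s, u}; ~p there: s:F, u:F. ✗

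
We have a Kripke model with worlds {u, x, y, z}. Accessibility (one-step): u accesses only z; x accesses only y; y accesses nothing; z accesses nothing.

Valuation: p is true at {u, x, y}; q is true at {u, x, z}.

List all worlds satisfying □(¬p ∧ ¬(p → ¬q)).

{y, z}

u: successors {z}; ¬p ∧ ¬(p → ¬q) there: z:F. ✗
x: successors {y}; ¬p ∧ ¬(p → ¬q) there: y:F. ✗
y: no successors, so □(¬p ∧ ¬(p → ¬q)) holds vacuously. ✓
z: no successors, so □(¬p ∧ ¬(p → ¬q)) holds vacuously. ✓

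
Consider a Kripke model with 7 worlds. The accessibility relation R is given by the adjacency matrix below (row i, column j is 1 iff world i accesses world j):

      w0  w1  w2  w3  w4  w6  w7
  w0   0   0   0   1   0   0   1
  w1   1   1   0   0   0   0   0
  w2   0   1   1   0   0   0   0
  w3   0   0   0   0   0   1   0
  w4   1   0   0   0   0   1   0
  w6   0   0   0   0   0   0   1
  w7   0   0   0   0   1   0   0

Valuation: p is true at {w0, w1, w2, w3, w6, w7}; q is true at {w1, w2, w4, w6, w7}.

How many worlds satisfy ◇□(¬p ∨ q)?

w0: successors {w3, w7}; □(¬p ∨ q) there: w3:T, w7:T. ✓
w1: successors {w0, w1}; □(¬p ∨ q) there: w0:F, w1:F. ✗
w2: successors {w1, w2}; □(¬p ∨ q) there: w1:F, w2:T. ✓
w3: successors {w6}; □(¬p ∨ q) there: w6:T. ✓
w4: successors {w0, w6}; □(¬p ∨ q) there: w0:F, w6:T. ✓
w6: successors {w7}; □(¬p ∨ q) there: w7:T. ✓
w7: successors {w4}; □(¬p ∨ q) there: w4:F. ✗
Satisfying worlds: {w0, w2, w3, w4, w6}.

5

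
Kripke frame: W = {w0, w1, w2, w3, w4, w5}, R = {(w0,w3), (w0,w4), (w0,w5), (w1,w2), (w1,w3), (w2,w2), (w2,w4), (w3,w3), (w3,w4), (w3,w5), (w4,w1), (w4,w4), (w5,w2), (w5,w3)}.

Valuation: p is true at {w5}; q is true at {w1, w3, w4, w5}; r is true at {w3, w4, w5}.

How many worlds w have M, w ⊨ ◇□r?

w0: successors {w3, w4, w5}; □r there: w3:T, w4:F, w5:F. ✓
w1: successors {w2, w3}; □r there: w2:F, w3:T. ✓
w2: successors {w2, w4}; □r there: w2:F, w4:F. ✗
w3: successors {w3, w4, w5}; □r there: w3:T, w4:F, w5:F. ✓
w4: successors {w1, w4}; □r there: w1:F, w4:F. ✗
w5: successors {w2, w3}; □r there: w2:F, w3:T. ✓
Satisfying worlds: {w0, w1, w3, w5}.

4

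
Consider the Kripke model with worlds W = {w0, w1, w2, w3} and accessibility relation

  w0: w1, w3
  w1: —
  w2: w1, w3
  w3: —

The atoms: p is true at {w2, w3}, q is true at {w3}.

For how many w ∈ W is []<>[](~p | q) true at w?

2

w0: successors {w1, w3}; <>[](~p | q) there: w1:F, w3:F. ✗
w1: no successors, so []<>[](~p | q) holds vacuously. ✓
w2: successors {w1, w3}; <>[](~p | q) there: w1:F, w3:F. ✗
w3: no successors, so []<>[](~p | q) holds vacuously. ✓
Satisfying worlds: {w1, w3}.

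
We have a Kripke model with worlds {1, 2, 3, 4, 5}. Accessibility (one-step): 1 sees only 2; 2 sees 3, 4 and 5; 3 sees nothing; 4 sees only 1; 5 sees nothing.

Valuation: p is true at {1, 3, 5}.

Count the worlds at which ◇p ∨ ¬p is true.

2

1: ◇p is F, ¬p is F. ✗
2: ◇p is T, ¬p is T. ✓
3: ◇p is F, ¬p is F. ✗
4: ◇p is T, ¬p is T. ✓
5: ◇p is F, ¬p is F. ✗
Satisfying worlds: {2, 4}.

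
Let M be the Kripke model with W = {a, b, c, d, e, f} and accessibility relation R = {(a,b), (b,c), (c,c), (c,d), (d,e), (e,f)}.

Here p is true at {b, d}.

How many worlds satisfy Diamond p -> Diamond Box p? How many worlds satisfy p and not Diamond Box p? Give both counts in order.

4 and 2

For Diamond p -> Diamond Box p:
a: Diamond p is T, Diamond Box p is F. ✗
b: Diamond p is F, Diamond Box p is F. ✓
c: Diamond p is T, Diamond Box p is F. ✗
d: Diamond p is F, Diamond Box p is F. ✓
e: Diamond p is F, Diamond Box p is T. ✓
f: Diamond p is F, Diamond Box p is F. ✓
— 4 worlds.
For p and not Diamond Box p:
a: p is F, not Diamond Box p is T. ✗
b: p is T, not Diamond Box p is T. ✓
c: p is F, not Diamond Box p is T. ✗
d: p is T, not Diamond Box p is T. ✓
e: p is F, not Diamond Box p is F. ✗
f: p is F, not Diamond Box p is T. ✗
— 2 worlds.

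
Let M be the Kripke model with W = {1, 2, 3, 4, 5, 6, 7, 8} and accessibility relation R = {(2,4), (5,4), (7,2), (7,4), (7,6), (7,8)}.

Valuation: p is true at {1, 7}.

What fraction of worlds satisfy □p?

1: no successors, so □p holds vacuously. ✓
2: successors {4}; p there: 4:F. ✗
3: no successors, so □p holds vacuously. ✓
4: no successors, so □p holds vacuously. ✓
5: successors {4}; p there: 4:F. ✗
6: no successors, so □p holds vacuously. ✓
7: successors {2, 4, 6, 8}; p there: 2:F, 4:F, 6:F, 8:F. ✗
8: no successors, so □p holds vacuously. ✓
That's 5 of 8 worlds, so 5/8.

5/8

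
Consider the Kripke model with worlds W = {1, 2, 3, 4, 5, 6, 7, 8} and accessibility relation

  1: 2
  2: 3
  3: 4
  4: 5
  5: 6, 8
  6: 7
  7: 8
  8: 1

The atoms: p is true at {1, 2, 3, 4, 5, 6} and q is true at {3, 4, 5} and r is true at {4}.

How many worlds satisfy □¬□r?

7

1: successors {2}; ¬□r there: 2:T. ✓
2: successors {3}; ¬□r there: 3:F. ✗
3: successors {4}; ¬□r there: 4:T. ✓
4: successors {5}; ¬□r there: 5:T. ✓
5: successors {6, 8}; ¬□r there: 6:T, 8:T. ✓
6: successors {7}; ¬□r there: 7:T. ✓
7: successors {8}; ¬□r there: 8:T. ✓
8: successors {1}; ¬□r there: 1:T. ✓
Satisfying worlds: {1, 3, 4, 5, 6, 7, 8}.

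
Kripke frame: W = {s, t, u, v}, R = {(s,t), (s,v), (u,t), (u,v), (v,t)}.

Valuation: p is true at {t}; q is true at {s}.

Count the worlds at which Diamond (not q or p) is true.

3

s: successors {t, v}; not q or p there: t:T, v:T. ✓
t: no successors, so Diamond (not q or p) fails. ✗
u: successors {t, v}; not q or p there: t:T, v:T. ✓
v: successors {t}; not q or p there: t:T. ✓
Satisfying worlds: {s, u, v}.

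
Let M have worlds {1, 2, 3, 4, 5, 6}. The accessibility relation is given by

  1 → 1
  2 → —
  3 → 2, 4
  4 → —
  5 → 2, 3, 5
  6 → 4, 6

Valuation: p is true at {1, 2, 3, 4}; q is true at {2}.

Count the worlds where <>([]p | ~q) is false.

2

1: successors {1}; []p | ~q there: 1:T. ✓
2: no successors, so <>([]p | ~q) fails. ✗
3: successors {2, 4}; []p | ~q there: 2:T, 4:T. ✓
4: no successors, so <>([]p | ~q) fails. ✗
5: successors {2, 3, 5}; []p | ~q there: 2:T, 3:T, 5:T. ✓
6: successors {4, 6}; []p | ~q there: 4:T, 6:T. ✓
Satisfying worlds: {1, 3, 5, 6}.
So <>([]p | ~q) fails at the other 2 worlds.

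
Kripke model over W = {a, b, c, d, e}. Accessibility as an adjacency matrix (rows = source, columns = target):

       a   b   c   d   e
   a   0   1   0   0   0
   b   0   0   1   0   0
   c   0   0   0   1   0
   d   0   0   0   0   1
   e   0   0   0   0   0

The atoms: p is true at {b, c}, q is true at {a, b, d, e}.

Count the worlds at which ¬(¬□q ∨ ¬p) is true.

a: ¬□q ∨ ¬p is T. ✗
b: ¬□q ∨ ¬p is T. ✗
c: ¬□q ∨ ¬p is F. ✓
d: ¬□q ∨ ¬p is T. ✗
e: ¬□q ∨ ¬p is T. ✗
Satisfying worlds: {c}.

1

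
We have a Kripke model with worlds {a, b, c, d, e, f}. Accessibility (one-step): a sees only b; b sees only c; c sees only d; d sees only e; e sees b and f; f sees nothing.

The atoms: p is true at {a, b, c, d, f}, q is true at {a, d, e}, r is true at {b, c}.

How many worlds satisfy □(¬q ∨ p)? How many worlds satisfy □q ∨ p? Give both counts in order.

5 and 5

For □(¬q ∨ p):
a: successors {b}; ¬q ∨ p there: b:T. ✓
b: successors {c}; ¬q ∨ p there: c:T. ✓
c: successors {d}; ¬q ∨ p there: d:T. ✓
d: successors {e}; ¬q ∨ p there: e:F. ✗
e: successors {b, f}; ¬q ∨ p there: b:T, f:T. ✓
f: no successors, so □(¬q ∨ p) holds vacuously. ✓
— 5 worlds.
For □q ∨ p:
a: □q is F, p is T. ✓
b: □q is F, p is T. ✓
c: □q is T, p is T. ✓
d: □q is T, p is T. ✓
e: □q is F, p is F. ✗
f: □q is T, p is T. ✓
— 5 worlds.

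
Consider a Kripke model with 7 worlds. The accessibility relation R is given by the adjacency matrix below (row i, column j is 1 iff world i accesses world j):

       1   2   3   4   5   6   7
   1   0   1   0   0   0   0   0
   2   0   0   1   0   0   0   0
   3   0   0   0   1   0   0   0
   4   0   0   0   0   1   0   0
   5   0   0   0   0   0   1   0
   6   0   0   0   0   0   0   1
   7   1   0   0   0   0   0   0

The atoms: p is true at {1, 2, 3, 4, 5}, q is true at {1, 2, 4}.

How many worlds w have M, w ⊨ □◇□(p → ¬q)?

1: successors {2}; ◇□(p → ¬q) there: 2:F. ✗
2: successors {3}; ◇□(p → ¬q) there: 3:T. ✓
3: successors {4}; ◇□(p → ¬q) there: 4:T. ✓
4: successors {5}; ◇□(p → ¬q) there: 5:T. ✓
5: successors {6}; ◇□(p → ¬q) there: 6:F. ✗
6: successors {7}; ◇□(p → ¬q) there: 7:F. ✗
7: successors {1}; ◇□(p → ¬q) there: 1:T. ✓
Satisfying worlds: {2, 3, 4, 7}.

4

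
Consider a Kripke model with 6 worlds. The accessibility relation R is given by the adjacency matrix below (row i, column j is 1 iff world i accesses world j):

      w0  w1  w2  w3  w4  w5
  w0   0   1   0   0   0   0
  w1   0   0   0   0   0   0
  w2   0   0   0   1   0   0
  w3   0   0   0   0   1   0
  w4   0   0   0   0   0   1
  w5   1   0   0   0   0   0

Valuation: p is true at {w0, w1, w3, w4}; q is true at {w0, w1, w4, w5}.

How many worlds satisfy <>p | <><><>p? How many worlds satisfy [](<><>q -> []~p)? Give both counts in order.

5 and 4

For <>p | <><><>p:
w0: <>p is T, <><><>p is F. ✓
w1: <>p is F, <><><>p is F. ✗
w2: <>p is T, <><><>p is F. ✓
w3: <>p is T, <><><>p is T. ✓
w4: <>p is F, <><><>p is T. ✓
w5: <>p is T, <><><>p is F. ✓
— 5 worlds.
For [](<><>q -> []~p):
w0: successors {w1}; <><>q -> []~p there: w1:T. ✓
w1: no successors, so [](<><>q -> []~p) holds vacuously. ✓
w2: successors {w3}; <><>q -> []~p there: w3:F. ✗
w3: successors {w4}; <><>q -> []~p there: w4:T. ✓
w4: successors {w5}; <><>q -> []~p there: w5:F. ✗
w5: successors {w0}; <><>q -> []~p there: w0:T. ✓
— 4 worlds.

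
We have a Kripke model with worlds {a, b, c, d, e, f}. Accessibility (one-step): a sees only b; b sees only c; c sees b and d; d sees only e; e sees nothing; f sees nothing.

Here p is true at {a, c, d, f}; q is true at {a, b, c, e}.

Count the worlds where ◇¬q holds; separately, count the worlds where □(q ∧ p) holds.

1 and 3

For ◇¬q:
a: successors {b}; ¬q there: b:F. ✗
b: successors {c}; ¬q there: c:F. ✗
c: successors {b, d}; ¬q there: b:F, d:T. ✓
d: successors {e}; ¬q there: e:F. ✗
e: no successors, so ◇¬q fails. ✗
f: no successors, so ◇¬q fails. ✗
— 1 world.
For □(q ∧ p):
a: successors {b}; q ∧ p there: b:F. ✗
b: successors {c}; q ∧ p there: c:T. ✓
c: successors {b, d}; q ∧ p there: b:F, d:F. ✗
d: successors {e}; q ∧ p there: e:F. ✗
e: no successors, so □(q ∧ p) holds vacuously. ✓
f: no successors, so □(q ∧ p) holds vacuously. ✓
— 3 worlds.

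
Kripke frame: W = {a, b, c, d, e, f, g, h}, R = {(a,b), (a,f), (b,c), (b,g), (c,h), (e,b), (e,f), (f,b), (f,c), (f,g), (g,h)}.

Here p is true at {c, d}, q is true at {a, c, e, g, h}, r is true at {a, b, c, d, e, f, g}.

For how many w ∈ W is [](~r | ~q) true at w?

a: successors {b, f}; ~r | ~q there: b:T, f:T. ✓
b: successors {c, g}; ~r | ~q there: c:F, g:F. ✗
c: successors {h}; ~r | ~q there: h:T. ✓
d: no successors, so [](~r | ~q) holds vacuously. ✓
e: successors {b, f}; ~r | ~q there: b:T, f:T. ✓
f: successors {b, c, g}; ~r | ~q there: b:T, c:F, g:F. ✗
g: successors {h}; ~r | ~q there: h:T. ✓
h: no successors, so [](~r | ~q) holds vacuously. ✓
Satisfying worlds: {a, c, d, e, g, h}.

6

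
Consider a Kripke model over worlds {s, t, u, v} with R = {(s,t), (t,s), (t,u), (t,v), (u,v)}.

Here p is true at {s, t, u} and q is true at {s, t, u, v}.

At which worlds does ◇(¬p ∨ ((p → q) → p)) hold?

{s, t, u}

s: successors {t}; ¬p ∨ ((p → q) → p) there: t:T. ✓
t: successors {s, u, v}; ¬p ∨ ((p → q) → p) there: s:T, u:T, v:T. ✓
u: successors {v}; ¬p ∨ ((p → q) → p) there: v:T. ✓
v: no successors, so ◇(¬p ∨ ((p → q) → p)) fails. ✗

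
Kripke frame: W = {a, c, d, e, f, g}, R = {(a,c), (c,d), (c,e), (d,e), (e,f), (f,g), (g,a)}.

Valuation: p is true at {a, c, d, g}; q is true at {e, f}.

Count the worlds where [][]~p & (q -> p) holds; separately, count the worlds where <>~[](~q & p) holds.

For [][]~p & (q -> p):
a: [][]~p is F, q -> p is T. ✗
c: [][]~p is T, q -> p is T. ✓
d: [][]~p is T, q -> p is T. ✓
e: [][]~p is F, q -> p is F. ✗
f: [][]~p is F, q -> p is F. ✗
g: [][]~p is F, q -> p is T. ✗
— 2 worlds.
For <>~[](~q & p):
a: successors {c}; ~[](~q & p) there: c:T. ✓
c: successors {d, e}; ~[](~q & p) there: d:T, e:T. ✓
d: successors {e}; ~[](~q & p) there: e:T. ✓
e: successors {f}; ~[](~q & p) there: f:F. ✗
f: successors {g}; ~[](~q & p) there: g:F. ✗
g: successors {a}; ~[](~q & p) there: a:F. ✗
— 3 worlds.

2 and 3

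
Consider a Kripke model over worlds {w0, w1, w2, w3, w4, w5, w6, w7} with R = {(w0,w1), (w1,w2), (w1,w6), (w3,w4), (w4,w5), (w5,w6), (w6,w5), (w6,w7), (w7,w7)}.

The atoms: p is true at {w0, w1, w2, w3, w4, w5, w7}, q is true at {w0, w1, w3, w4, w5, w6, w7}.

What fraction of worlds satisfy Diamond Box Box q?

7/8

w0: successors {w1}; Box Box q there: w1:T. ✓
w1: successors {w2, w6}; Box Box q there: w2:T, w6:T. ✓
w2: no successors, so Diamond Box Box q fails. ✗
w3: successors {w4}; Box Box q there: w4:T. ✓
w4: successors {w5}; Box Box q there: w5:T. ✓
w5: successors {w6}; Box Box q there: w6:T. ✓
w6: successors {w5, w7}; Box Box q there: w5:T, w7:T. ✓
w7: successors {w7}; Box Box q there: w7:T. ✓
That's 7 of 8 worlds, so 7/8.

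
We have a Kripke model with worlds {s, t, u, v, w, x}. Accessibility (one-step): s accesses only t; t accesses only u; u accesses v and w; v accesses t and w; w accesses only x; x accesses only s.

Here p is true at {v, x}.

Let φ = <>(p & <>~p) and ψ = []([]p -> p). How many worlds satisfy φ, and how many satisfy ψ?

For <>(p & <>~p):
s: successors {t}; p & <>~p there: t:F. ✗
t: successors {u}; p & <>~p there: u:F. ✗
u: successors {v, w}; p & <>~p there: v:T, w:F. ✓
v: successors {t, w}; p & <>~p there: t:F, w:F. ✗
w: successors {x}; p & <>~p there: x:T. ✓
x: successors {s}; p & <>~p there: s:F. ✗
— 2 worlds.
For []([]p -> p):
s: successors {t}; []p -> p there: t:T. ✓
t: successors {u}; []p -> p there: u:T. ✓
u: successors {v, w}; []p -> p there: v:T, w:F. ✗
v: successors {t, w}; []p -> p there: t:T, w:F. ✗
w: successors {x}; []p -> p there: x:T. ✓
x: successors {s}; []p -> p there: s:T. ✓
— 4 worlds.

2 and 4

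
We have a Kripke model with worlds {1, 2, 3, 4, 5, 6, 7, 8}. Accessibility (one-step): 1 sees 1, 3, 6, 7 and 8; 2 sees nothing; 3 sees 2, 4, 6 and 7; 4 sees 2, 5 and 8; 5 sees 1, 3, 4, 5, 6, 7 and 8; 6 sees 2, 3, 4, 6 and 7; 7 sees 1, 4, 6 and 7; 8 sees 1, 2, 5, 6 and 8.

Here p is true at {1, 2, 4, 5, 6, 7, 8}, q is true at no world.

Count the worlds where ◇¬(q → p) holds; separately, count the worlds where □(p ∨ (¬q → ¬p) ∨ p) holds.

0 and 8

For ◇¬(q → p):
1: successors {1, 3, 6, 7, 8}; ¬(q → p) there: 1:F, 3:F, 6:F, 7:F, 8:F. ✗
2: no successors, so ◇¬(q → p) fails. ✗
3: successors {2, 4, 6, 7}; ¬(q → p) there: 2:F, 4:F, 6:F, 7:F. ✗
4: successors {2, 5, 8}; ¬(q → p) there: 2:F, 5:F, 8:F. ✗
5: successors {1, 3, 4, 5, 6, 7, 8}; ¬(q → p) there: 1:F, 3:F, 4:F, 5:F, 6:F, 7:F, 8:F. ✗
6: successors {2, 3, 4, 6, 7}; ¬(q → p) there: 2:F, 3:F, 4:F, 6:F, 7:F. ✗
7: successors {1, 4, 6, 7}; ¬(q → p) there: 1:F, 4:F, 6:F, 7:F. ✗
8: successors {1, 2, 5, 6, 8}; ¬(q → p) there: 1:F, 2:F, 5:F, 6:F, 8:F. ✗
— 0 worlds.
For □(p ∨ (¬q → ¬p) ∨ p):
1: successors {1, 3, 6, 7, 8}; p ∨ (¬q → ¬p) ∨ p there: 1:T, 3:T, 6:T, 7:T, 8:T. ✓
2: no successors, so □(p ∨ (¬q → ¬p) ∨ p) holds vacuously. ✓
3: successors {2, 4, 6, 7}; p ∨ (¬q → ¬p) ∨ p there: 2:T, 4:T, 6:T, 7:T. ✓
4: successors {2, 5, 8}; p ∨ (¬q → ¬p) ∨ p there: 2:T, 5:T, 8:T. ✓
5: successors {1, 3, 4, 5, 6, 7, 8}; p ∨ (¬q → ¬p) ∨ p there: 1:T, 3:T, 4:T, 5:T, 6:T, 7:T, 8:T. ✓
6: successors {2, 3, 4, 6, 7}; p ∨ (¬q → ¬p) ∨ p there: 2:T, 3:T, 4:T, 6:T, 7:T. ✓
7: successors {1, 4, 6, 7}; p ∨ (¬q → ¬p) ∨ p there: 1:T, 4:T, 6:T, 7:T. ✓
8: successors {1, 2, 5, 6, 8}; p ∨ (¬q → ¬p) ∨ p there: 1:T, 2:T, 5:T, 6:T, 8:T. ✓
— 8 worlds.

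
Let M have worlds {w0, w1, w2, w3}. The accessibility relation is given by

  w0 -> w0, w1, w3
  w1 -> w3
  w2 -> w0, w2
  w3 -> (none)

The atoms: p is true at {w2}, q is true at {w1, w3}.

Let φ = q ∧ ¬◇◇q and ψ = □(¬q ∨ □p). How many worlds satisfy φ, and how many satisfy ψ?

For q ∧ ¬◇◇q:
w0: q is F, ¬◇◇q is F. ✗
w1: q is T, ¬◇◇q is T. ✓
w2: q is F, ¬◇◇q is F. ✗
w3: q is T, ¬◇◇q is T. ✓
— 2 worlds.
For □(¬q ∨ □p):
w0: successors {w0, w1, w3}; ¬q ∨ □p there: w0:T, w1:F, w3:T. ✗
w1: successors {w3}; ¬q ∨ □p there: w3:T. ✓
w2: successors {w0, w2}; ¬q ∨ □p there: w0:T, w2:T. ✓
w3: no successors, so □(¬q ∨ □p) holds vacuously. ✓
— 3 worlds.

2 and 3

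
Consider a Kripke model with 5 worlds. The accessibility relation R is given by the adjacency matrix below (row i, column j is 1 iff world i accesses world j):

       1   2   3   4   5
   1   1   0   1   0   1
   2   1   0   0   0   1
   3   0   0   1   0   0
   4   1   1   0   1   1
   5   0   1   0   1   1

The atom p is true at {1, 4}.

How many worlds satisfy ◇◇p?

4

1: successors {1, 3, 5}; ◇p there: 1:T, 3:F, 5:T. ✓
2: successors {1, 5}; ◇p there: 1:T, 5:T. ✓
3: successors {3}; ◇p there: 3:F. ✗
4: successors {1, 2, 4, 5}; ◇p there: 1:T, 2:T, 4:T, 5:T. ✓
5: successors {2, 4, 5}; ◇p there: 2:T, 4:T, 5:T. ✓
Satisfying worlds: {1, 2, 4, 5}.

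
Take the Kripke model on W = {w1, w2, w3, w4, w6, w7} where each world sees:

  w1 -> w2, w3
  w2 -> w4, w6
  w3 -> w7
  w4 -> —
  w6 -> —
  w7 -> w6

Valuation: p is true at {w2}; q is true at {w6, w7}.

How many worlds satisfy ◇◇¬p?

w1: successors {w2, w3}; ◇¬p there: w2:T, w3:T. ✓
w2: successors {w4, w6}; ◇¬p there: w4:F, w6:F. ✗
w3: successors {w7}; ◇¬p there: w7:T. ✓
w4: no successors, so ◇◇¬p fails. ✗
w6: no successors, so ◇◇¬p fails. ✗
w7: successors {w6}; ◇¬p there: w6:F. ✗
Satisfying worlds: {w1, w3}.

2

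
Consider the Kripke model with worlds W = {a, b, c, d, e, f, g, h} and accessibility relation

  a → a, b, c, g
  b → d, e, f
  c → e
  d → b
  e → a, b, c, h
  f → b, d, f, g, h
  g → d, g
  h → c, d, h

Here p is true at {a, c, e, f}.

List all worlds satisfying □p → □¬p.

{a, b, d, e, f, g, h}

a: □p is F, □¬p is F. ✓
b: □p is F, □¬p is F. ✓
c: □p is T, □¬p is F. ✗
d: □p is F, □¬p is T. ✓
e: □p is F, □¬p is F. ✓
f: □p is F, □¬p is F. ✓
g: □p is F, □¬p is T. ✓
h: □p is F, □¬p is F. ✓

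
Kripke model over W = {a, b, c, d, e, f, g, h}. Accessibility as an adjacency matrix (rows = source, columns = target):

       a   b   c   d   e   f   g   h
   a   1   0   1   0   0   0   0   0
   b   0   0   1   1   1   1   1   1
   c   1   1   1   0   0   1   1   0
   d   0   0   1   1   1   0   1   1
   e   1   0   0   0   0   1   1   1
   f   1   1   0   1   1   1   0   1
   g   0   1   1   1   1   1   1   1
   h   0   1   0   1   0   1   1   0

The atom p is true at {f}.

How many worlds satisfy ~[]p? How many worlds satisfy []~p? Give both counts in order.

For ~[]p:
a: []p is F. ✓
b: []p is F. ✓
c: []p is F. ✓
d: []p is F. ✓
e: []p is F. ✓
f: []p is F. ✓
g: []p is F. ✓
h: []p is F. ✓
— 8 worlds.
For []~p:
a: successors {a, c}; ~p there: a:T, c:T. ✓
b: successors {c, d, e, f, g, h}; ~p there: c:T, d:T, e:T, f:F, g:T, h:T. ✗
c: successors {a, b, c, f, g}; ~p there: a:T, b:T, c:T, f:F, g:T. ✗
d: successors {c, d, e, g, h}; ~p there: c:T, d:T, e:T, g:T, h:T. ✓
e: successors {a, f, g, h}; ~p there: a:T, f:F, g:T, h:T. ✗
f: successors {a, b, d, e, f, h}; ~p there: a:T, b:T, d:T, e:T, f:F, h:T. ✗
g: successors {b, c, d, e, f, g, h}; ~p there: b:T, c:T, d:T, e:T, f:F, g:T, h:T. ✗
h: successors {b, d, f, g}; ~p there: b:T, d:T, f:F, g:T. ✗
— 2 worlds.

8 and 2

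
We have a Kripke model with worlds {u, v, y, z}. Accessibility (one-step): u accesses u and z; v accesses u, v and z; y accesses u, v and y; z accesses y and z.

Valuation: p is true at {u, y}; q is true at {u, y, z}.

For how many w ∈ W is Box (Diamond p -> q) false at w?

2

u: successors {u, z}; Diamond p -> q there: u:T, z:T. ✓
v: successors {u, v, z}; Diamond p -> q there: u:T, v:F, z:T. ✗
y: successors {u, v, y}; Diamond p -> q there: u:T, v:F, y:T. ✗
z: successors {y, z}; Diamond p -> q there: y:T, z:T. ✓
Satisfying worlds: {u, z}.
So Box (Diamond p -> q) fails at the other 2 worlds.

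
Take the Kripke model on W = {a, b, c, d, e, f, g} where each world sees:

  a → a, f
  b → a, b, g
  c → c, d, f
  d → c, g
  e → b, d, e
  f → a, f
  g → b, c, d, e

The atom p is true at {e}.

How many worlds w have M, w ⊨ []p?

a: successors {a, f}; p there: a:F, f:F. ✗
b: successors {a, b, g}; p there: a:F, b:F, g:F. ✗
c: successors {c, d, f}; p there: c:F, d:F, f:F. ✗
d: successors {c, g}; p there: c:F, g:F. ✗
e: successors {b, d, e}; p there: b:F, d:F, e:T. ✗
f: successors {a, f}; p there: a:F, f:F. ✗
g: successors {b, c, d, e}; p there: b:F, c:F, d:F, e:T. ✗
Satisfying worlds: ∅.

0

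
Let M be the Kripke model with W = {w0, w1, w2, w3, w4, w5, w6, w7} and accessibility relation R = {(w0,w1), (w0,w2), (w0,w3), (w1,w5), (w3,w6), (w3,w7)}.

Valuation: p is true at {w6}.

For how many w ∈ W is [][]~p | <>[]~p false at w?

0

w0: [][]~p is F, <>[]~p is T. ✓
w1: [][]~p is T, <>[]~p is T. ✓
w2: [][]~p is T, <>[]~p is F. ✓
w3: [][]~p is T, <>[]~p is T. ✓
w4: [][]~p is T, <>[]~p is F. ✓
w5: [][]~p is T, <>[]~p is F. ✓
w6: [][]~p is T, <>[]~p is F. ✓
w7: [][]~p is T, <>[]~p is F. ✓
Satisfying worlds: {w0, w1, w2, w3, w4, w5, w6, w7}.
So [][]~p | <>[]~p fails at the other 0 worlds.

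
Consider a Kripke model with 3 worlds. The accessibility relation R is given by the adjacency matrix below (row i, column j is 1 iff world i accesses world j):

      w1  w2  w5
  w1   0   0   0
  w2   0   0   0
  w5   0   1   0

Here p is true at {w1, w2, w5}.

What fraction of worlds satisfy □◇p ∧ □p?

2/3

w1: □◇p is T, □p is T. ✓
w2: □◇p is T, □p is T. ✓
w5: □◇p is F, □p is T. ✗
That's 2 of 3 worlds, so 2/3.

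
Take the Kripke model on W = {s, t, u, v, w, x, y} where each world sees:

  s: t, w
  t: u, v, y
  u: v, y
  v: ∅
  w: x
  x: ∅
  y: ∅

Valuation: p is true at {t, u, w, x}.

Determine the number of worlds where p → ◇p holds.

s: p is F, ◇p is T. ✓
t: p is T, ◇p is T. ✓
u: p is T, ◇p is F. ✗
v: p is F, ◇p is F. ✓
w: p is T, ◇p is T. ✓
x: p is T, ◇p is F. ✗
y: p is F, ◇p is F. ✓
Satisfying worlds: {s, t, v, w, y}.

5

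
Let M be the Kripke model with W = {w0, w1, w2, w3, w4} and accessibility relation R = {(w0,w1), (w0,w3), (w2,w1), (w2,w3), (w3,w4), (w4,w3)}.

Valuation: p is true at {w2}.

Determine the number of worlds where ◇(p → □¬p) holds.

w0: successors {w1, w3}; p → □¬p there: w1:T, w3:T. ✓
w1: no successors, so ◇(p → □¬p) fails. ✗
w2: successors {w1, w3}; p → □¬p there: w1:T, w3:T. ✓
w3: successors {w4}; p → □¬p there: w4:T. ✓
w4: successors {w3}; p → □¬p there: w3:T. ✓
Satisfying worlds: {w0, w2, w3, w4}.

4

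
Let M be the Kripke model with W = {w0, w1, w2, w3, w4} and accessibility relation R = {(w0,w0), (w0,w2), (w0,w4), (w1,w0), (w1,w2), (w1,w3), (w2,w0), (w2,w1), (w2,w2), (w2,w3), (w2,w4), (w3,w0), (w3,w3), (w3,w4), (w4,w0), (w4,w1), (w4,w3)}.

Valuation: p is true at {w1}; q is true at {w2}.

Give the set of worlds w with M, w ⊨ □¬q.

{w3, w4}

w0: successors {w0, w2, w4}; ¬q there: w0:T, w2:F, w4:T. ✗
w1: successors {w0, w2, w3}; ¬q there: w0:T, w2:F, w3:T. ✗
w2: successors {w0, w1, w2, w3, w4}; ¬q there: w0:T, w1:T, w2:F, w3:T, w4:T. ✗
w3: successors {w0, w3, w4}; ¬q there: w0:T, w3:T, w4:T. ✓
w4: successors {w0, w1, w3}; ¬q there: w0:T, w1:T, w3:T. ✓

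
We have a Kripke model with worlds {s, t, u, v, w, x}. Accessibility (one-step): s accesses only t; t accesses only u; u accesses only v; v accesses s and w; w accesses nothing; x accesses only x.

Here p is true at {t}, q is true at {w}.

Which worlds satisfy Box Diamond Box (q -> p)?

{s, u, w, x}

s: successors {t}; Diamond Box (q -> p) there: t:T. ✓
t: successors {u}; Diamond Box (q -> p) there: u:F. ✗
u: successors {v}; Diamond Box (q -> p) there: v:T. ✓
v: successors {s, w}; Diamond Box (q -> p) there: s:T, w:F. ✗
w: no successors, so Box Diamond Box (q -> p) holds vacuously. ✓
x: successors {x}; Diamond Box (q -> p) there: x:T. ✓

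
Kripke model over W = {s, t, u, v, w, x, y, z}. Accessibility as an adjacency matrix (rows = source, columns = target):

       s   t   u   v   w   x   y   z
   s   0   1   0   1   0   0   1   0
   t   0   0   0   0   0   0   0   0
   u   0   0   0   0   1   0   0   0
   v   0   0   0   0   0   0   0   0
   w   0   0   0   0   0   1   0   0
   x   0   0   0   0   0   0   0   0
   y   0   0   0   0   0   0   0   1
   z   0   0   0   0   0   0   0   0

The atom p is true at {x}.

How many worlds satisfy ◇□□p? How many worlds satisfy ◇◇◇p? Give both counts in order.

For ◇□□p:
s: successors {t, v, y}; □□p there: t:T, v:T, y:T. ✓
t: no successors, so ◇□□p fails. ✗
u: successors {w}; □□p there: w:T. ✓
v: no successors, so ◇□□p fails. ✗
w: successors {x}; □□p there: x:T. ✓
x: no successors, so ◇□□p fails. ✗
y: successors {z}; □□p there: z:T. ✓
z: no successors, so ◇□□p fails. ✗
— 4 worlds.
For ◇◇◇p:
s: successors {t, v, y}; ◇◇p there: t:F, v:F, y:F. ✗
t: no successors, so ◇◇◇p fails. ✗
u: successors {w}; ◇◇p there: w:F. ✗
v: no successors, so ◇◇◇p fails. ✗
w: successors {x}; ◇◇p there: x:F. ✗
x: no successors, so ◇◇◇p fails. ✗
y: successors {z}; ◇◇p there: z:F. ✗
z: no successors, so ◇◇◇p fails. ✗
— 0 worlds.

4 and 0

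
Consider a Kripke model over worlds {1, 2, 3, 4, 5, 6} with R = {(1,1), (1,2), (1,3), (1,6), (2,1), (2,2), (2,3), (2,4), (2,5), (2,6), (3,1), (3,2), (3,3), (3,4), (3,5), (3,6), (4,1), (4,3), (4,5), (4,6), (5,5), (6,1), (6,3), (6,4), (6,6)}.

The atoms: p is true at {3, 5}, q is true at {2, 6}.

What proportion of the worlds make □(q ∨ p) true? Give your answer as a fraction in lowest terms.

1/6

1: successors {1, 2, 3, 6}; q ∨ p there: 1:F, 2:T, 3:T, 6:T. ✗
2: successors {1, 2, 3, 4, 5, 6}; q ∨ p there: 1:F, 2:T, 3:T, 4:F, 5:T, 6:T. ✗
3: successors {1, 2, 3, 4, 5, 6}; q ∨ p there: 1:F, 2:T, 3:T, 4:F, 5:T, 6:T. ✗
4: successors {1, 3, 5, 6}; q ∨ p there: 1:F, 3:T, 5:T, 6:T. ✗
5: successors {5}; q ∨ p there: 5:T. ✓
6: successors {1, 3, 4, 6}; q ∨ p there: 1:F, 3:T, 4:F, 6:T. ✗
That's 1 of 6 worlds, so 1/6.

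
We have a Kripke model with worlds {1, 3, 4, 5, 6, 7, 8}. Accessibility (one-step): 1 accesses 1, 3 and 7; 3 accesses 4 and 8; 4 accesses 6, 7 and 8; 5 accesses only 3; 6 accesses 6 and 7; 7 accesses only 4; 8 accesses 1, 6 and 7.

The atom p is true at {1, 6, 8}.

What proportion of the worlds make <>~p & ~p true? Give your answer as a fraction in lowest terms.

4/7

1: <>~p is T, ~p is F. ✗
3: <>~p is T, ~p is T. ✓
4: <>~p is T, ~p is T. ✓
5: <>~p is T, ~p is T. ✓
6: <>~p is T, ~p is F. ✗
7: <>~p is T, ~p is T. ✓
8: <>~p is T, ~p is F. ✗
That's 4 of 7 worlds, so 4/7.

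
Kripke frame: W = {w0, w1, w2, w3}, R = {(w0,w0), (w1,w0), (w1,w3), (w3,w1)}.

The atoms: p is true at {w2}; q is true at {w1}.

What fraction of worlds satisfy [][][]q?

w0: successors {w0}; [][]q there: w0:F. ✗
w1: successors {w0, w3}; [][]q there: w0:F, w3:F. ✗
w2: no successors, so [][][]q holds vacuously. ✓
w3: successors {w1}; [][]q there: w1:F. ✗
That's 1 of 4 worlds, so 1/4.

1/4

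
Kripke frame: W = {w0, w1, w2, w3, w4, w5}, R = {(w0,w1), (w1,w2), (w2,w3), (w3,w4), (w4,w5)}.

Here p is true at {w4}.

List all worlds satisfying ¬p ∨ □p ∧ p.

w0: ¬p is T, □p ∧ p is F. ✓
w1: ¬p is T, □p ∧ p is F. ✓
w2: ¬p is T, □p ∧ p is F. ✓
w3: ¬p is T, □p ∧ p is F. ✓
w4: ¬p is F, □p ∧ p is F. ✗
w5: ¬p is T, □p ∧ p is F. ✓

{w0, w1, w2, w3, w5}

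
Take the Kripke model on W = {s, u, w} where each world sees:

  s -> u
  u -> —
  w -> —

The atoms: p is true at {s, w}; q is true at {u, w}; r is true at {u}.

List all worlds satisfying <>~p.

s: successors {u}; ~p there: u:T. ✓
u: no successors, so <>~p fails. ✗
w: no successors, so <>~p fails. ✗

{s}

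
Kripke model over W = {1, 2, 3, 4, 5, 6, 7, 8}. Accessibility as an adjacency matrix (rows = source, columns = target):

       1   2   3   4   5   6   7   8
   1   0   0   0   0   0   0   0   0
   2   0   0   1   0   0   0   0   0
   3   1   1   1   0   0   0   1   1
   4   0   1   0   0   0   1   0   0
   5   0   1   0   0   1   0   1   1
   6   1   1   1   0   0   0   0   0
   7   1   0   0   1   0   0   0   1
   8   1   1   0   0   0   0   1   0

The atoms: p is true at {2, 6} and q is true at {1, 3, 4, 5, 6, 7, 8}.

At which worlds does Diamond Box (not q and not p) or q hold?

{1, 3, 4, 5, 6, 7, 8}

1: Diamond Box (not q and not p) is F, q is T. ✓
2: Diamond Box (not q and not p) is F, q is F. ✗
3: Diamond Box (not q and not p) is T, q is T. ✓
4: Diamond Box (not q and not p) is F, q is T. ✓
5: Diamond Box (not q and not p) is F, q is T. ✓
6: Diamond Box (not q and not p) is T, q is T. ✓
7: Diamond Box (not q and not p) is T, q is T. ✓
8: Diamond Box (not q and not p) is T, q is T. ✓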